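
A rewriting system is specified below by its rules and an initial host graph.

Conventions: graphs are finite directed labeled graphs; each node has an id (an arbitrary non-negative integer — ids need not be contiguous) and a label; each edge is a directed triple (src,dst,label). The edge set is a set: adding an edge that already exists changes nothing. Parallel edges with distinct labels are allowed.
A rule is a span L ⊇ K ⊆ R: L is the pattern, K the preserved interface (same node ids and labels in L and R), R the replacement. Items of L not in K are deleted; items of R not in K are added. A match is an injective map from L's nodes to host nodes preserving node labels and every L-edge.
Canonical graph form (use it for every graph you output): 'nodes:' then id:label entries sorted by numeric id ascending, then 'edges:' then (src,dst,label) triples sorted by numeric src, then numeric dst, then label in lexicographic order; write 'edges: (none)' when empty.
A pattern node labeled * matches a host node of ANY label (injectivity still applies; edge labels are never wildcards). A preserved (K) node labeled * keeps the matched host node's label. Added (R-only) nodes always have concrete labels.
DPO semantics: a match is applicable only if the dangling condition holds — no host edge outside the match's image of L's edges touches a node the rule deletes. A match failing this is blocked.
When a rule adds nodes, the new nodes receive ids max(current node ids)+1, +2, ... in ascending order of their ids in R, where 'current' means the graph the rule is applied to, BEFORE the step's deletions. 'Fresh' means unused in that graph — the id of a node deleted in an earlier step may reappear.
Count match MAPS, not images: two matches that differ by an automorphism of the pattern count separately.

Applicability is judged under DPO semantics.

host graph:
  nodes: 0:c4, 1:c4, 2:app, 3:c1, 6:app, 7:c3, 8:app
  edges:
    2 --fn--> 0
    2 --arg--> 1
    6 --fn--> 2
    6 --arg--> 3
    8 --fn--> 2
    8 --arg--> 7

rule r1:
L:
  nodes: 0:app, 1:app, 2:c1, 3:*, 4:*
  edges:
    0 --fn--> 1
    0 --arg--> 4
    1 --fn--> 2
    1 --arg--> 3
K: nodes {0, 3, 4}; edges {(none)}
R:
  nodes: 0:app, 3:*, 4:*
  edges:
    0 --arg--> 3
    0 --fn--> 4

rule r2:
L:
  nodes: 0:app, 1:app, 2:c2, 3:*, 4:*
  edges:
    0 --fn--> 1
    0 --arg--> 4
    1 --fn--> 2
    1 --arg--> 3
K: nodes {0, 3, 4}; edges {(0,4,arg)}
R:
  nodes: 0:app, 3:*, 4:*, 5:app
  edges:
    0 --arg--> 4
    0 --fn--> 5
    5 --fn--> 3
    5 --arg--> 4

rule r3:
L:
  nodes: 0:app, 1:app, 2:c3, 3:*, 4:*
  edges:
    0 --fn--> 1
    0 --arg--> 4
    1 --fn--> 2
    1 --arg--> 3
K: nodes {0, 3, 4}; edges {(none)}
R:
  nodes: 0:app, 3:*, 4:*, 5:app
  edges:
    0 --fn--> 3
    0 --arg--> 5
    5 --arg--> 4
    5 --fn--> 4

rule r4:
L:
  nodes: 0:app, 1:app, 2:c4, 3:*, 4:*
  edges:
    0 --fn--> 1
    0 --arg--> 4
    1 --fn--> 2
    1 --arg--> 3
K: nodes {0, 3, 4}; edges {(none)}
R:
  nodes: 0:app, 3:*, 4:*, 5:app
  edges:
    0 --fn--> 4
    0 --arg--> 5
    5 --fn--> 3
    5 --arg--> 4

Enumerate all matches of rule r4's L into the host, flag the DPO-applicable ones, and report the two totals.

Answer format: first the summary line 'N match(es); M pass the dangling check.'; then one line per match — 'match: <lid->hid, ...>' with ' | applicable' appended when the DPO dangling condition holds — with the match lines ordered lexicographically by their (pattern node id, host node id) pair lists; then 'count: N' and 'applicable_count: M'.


2 match(es); 0 pass the dangling check.
match: 0->6, 1->2, 2->0, 3->1, 4->3
match: 0->8, 1->2, 2->0, 3->1, 4->7
count: 2
applicable_count: 0


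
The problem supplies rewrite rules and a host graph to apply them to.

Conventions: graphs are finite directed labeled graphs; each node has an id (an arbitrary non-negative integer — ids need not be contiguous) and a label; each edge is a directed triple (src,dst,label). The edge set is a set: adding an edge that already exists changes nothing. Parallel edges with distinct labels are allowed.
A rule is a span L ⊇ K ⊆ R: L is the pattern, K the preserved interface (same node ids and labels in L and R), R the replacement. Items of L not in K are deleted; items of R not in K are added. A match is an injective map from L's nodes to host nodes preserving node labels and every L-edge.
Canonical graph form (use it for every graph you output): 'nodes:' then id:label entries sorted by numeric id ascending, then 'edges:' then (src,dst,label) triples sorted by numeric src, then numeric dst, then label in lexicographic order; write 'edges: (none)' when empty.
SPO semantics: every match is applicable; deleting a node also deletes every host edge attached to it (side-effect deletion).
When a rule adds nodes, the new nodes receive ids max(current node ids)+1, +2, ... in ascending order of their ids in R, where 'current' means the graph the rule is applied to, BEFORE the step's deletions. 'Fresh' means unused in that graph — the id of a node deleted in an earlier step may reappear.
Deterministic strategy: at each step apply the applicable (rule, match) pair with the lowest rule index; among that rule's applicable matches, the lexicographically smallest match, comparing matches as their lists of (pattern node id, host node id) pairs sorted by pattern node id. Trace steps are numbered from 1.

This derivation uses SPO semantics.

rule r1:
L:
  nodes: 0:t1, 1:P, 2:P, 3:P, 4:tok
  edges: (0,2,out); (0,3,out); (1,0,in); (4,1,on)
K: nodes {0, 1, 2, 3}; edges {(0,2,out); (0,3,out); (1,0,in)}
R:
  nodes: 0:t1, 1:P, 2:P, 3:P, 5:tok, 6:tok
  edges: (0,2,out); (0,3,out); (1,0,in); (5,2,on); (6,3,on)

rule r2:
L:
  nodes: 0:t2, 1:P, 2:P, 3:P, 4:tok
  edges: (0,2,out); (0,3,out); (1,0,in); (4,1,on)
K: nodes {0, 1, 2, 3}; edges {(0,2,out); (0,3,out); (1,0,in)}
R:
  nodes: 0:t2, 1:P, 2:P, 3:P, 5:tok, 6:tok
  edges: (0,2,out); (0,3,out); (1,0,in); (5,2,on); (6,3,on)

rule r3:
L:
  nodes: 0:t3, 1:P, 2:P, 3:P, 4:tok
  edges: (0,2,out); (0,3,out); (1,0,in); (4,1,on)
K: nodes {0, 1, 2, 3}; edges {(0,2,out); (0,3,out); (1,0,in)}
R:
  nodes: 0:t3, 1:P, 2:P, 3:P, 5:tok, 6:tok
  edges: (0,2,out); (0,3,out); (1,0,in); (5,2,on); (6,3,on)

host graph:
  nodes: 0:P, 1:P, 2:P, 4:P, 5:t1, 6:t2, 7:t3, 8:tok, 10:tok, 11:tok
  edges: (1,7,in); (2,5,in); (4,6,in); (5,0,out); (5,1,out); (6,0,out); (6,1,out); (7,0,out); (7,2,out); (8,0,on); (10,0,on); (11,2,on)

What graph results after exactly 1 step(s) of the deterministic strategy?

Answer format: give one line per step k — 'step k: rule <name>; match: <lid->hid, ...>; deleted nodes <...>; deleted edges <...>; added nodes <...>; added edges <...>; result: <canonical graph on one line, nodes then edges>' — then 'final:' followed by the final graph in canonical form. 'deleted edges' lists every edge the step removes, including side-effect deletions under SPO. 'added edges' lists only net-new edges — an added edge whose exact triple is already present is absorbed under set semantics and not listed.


step 1: rule r1; match: 0->5, 1->2, 2->0, 3->1, 4->11; deleted nodes 11; deleted edges (11,2,on); added nodes 12, 13; added edges (12,0,on); (13,1,on); result: nodes: 0:P, 1:P, 2:P, 4:P, 5:t1, 6:t2, 7:t3, 8:tok, 10:tok, 12:tok, 13:tok edges: (1,7,in); (2,5,in); (4,6,in); (5,0,out); (5,1,out); (6,0,out); (6,1,out); (7,0,out); (7,2,out); (8,0,on); (10,0,on); (12,0,on); (13,1,on)
final:
nodes: 0:P, 1:P, 2:P, 4:P, 5:t1, 6:t2, 7:t3, 8:tok, 10:tok, 12:tok, 13:tok
edges: (1,7,in); (2,5,in); (4,6,in); (5,0,out); (5,1,out); (6,0,out); (6,1,out); (7,0,out); (7,2,out); (8,0,on); (10,0,on); (12,0,on); (13,1,on)


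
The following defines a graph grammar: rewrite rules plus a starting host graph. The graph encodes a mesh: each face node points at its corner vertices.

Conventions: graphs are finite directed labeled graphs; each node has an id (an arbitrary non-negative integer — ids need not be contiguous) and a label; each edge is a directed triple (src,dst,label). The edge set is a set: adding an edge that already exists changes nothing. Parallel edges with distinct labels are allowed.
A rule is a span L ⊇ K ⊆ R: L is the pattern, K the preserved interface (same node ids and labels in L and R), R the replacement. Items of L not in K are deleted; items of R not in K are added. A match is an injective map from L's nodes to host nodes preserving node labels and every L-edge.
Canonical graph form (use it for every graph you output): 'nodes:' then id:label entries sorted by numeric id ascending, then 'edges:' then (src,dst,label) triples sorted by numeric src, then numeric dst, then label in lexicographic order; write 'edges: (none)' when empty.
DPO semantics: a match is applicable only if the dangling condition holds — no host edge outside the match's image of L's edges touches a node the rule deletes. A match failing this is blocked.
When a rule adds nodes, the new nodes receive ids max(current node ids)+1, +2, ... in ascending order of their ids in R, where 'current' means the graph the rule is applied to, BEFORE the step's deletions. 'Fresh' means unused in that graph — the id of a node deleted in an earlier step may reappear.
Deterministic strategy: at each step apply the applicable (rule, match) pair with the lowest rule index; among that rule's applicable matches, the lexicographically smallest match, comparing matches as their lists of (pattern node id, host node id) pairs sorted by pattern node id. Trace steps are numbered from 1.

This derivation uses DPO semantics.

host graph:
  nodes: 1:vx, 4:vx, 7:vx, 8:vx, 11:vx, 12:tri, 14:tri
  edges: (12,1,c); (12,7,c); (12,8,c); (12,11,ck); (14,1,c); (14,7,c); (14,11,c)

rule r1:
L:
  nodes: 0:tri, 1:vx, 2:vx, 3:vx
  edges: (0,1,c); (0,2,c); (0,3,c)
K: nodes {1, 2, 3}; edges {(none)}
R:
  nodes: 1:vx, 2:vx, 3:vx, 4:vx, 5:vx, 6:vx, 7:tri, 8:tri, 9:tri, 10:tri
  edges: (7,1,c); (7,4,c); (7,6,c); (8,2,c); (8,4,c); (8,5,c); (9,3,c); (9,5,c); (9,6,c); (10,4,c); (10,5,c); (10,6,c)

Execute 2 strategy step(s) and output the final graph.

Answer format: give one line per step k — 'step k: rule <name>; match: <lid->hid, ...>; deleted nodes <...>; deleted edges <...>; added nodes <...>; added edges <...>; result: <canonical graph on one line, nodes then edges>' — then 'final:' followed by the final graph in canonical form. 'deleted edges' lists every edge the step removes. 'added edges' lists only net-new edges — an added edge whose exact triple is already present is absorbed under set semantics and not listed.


step 1: rule r1; match: 0->14, 1->1, 2->7, 3->11; deleted nodes 14; deleted edges (14,1,c); (14,7,c); (14,11,c); added nodes 15, 16, 17, 18, 19, 20, 21; added edges (18,1,c); (18,15,c); (18,17,c); (19,7,c); (19,15,c); (19,16,c); (20,11,c); (20,16,c); (20,17,c); (21,15,c); (21,16,c); (21,17,c); result: nodes: 1:vx, 4:vx, 7:vx, 8:vx, 11:vx, 12:tri, 15:vx, 16:vx, 17:vx, 18:tri, 19:tri, 20:tri, 21:tri edges: (12,1,c); (12,7,c); (12,8,c); (12,11,ck); (18,1,c); (18,15,c); (18,17,c); (19,7,c); (19,15,c); (19,16,c); (20,11,c); (20,16,c); (20,17,c); (21,15,c); (21,16,c); (21,17,c)
step 2: rule r1; match: 0->18, 1->1, 2->15, 3->17; deleted nodes 18; deleted edges (18,1,c); (18,15,c); (18,17,c); added nodes 22, 23, 24, 25, 26, 27, 28; added edges (25,1,c); (25,22,c); (25,24,c); (26,15,c); (26,22,c); (26,23,c); (27,17,c); (27,23,c); (27,24,c); (28,22,c); (28,23,c); (28,24,c); result: nodes: 1:vx, 4:vx, 7:vx, 8:vx, 11:vx, 12:tri, 15:vx, 16:vx, 17:vx, 19:tri, 20:tri, 21:tri, 22:vx, 23:vx, 24:vx, 25:tri, 26:tri, 27:tri, 28:tri edges: (12,1,c); (12,7,c); (12,8,c); (12,11,ck); (19,7,c); (19,15,c); (19,16,c); (20,11,c); (20,16,c); (20,17,c); (21,15,c); (21,16,c); (21,17,c); (25,1,c); (25,22,c); (25,24,c); (26,15,c); (26,22,c); (26,23,c); (27,17,c); (27,23,c); (27,24,c); (28,22,c); (28,23,c); (28,24,c)
final:
nodes: 1:vx, 4:vx, 7:vx, 8:vx, 11:vx, 12:tri, 15:vx, 16:vx, 17:vx, 19:tri, 20:tri, 21:tri, 22:vx, 23:vx, 24:vx, 25:tri, 26:tri, 27:tri, 28:tri
edges: (12,1,c); (12,7,c); (12,8,c); (12,11,ck); (19,7,c); (19,15,c); (19,16,c); (20,11,c); (20,16,c); (20,17,c); (21,15,c); (21,16,c); (21,17,c); (25,1,c); (25,22,c); (25,24,c); (26,15,c); (26,22,c); (26,23,c); (27,17,c); (27,23,c); (27,24,c); (28,22,c); (28,23,c); (28,24,c)


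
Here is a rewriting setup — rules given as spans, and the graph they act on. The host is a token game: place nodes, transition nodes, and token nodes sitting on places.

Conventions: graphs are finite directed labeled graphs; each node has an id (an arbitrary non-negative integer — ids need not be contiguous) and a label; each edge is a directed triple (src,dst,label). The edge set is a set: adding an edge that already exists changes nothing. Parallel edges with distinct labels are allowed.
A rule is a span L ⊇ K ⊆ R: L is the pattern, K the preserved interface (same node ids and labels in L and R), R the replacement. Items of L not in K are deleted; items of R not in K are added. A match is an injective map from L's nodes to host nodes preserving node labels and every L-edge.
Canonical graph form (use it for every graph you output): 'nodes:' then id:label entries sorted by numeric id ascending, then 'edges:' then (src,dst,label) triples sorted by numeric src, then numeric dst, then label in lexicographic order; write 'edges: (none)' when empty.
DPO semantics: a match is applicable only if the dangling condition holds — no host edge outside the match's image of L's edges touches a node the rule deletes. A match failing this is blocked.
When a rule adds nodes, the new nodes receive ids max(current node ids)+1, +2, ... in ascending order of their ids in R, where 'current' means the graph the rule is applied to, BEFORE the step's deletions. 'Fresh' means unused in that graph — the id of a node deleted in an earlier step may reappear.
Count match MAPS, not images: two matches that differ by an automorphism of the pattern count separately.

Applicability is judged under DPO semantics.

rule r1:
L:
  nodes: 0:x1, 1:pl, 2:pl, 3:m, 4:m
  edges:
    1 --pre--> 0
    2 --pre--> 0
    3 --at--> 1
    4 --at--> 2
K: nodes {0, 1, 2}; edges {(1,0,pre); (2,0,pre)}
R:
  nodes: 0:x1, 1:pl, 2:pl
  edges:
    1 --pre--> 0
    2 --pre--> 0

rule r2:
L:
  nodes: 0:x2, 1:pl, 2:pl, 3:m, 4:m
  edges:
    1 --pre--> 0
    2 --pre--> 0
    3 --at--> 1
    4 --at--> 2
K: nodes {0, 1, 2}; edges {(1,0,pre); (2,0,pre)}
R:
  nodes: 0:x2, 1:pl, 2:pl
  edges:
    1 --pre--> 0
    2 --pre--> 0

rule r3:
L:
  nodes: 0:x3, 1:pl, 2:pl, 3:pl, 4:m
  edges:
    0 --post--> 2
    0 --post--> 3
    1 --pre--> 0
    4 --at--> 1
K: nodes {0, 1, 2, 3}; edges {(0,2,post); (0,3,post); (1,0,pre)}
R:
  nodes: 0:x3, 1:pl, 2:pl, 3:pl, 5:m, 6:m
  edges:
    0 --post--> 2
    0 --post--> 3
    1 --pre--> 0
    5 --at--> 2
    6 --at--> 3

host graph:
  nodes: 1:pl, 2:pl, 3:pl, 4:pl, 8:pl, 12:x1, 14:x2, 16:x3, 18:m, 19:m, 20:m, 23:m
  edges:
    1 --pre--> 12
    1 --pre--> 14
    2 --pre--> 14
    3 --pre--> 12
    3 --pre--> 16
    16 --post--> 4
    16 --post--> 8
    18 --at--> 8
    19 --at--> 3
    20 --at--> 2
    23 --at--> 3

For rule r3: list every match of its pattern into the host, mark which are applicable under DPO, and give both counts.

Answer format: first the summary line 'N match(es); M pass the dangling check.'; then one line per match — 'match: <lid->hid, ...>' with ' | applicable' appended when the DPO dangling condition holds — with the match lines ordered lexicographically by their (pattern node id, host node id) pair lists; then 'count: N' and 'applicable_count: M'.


4 match(es); 4 pass the dangling check.
match: 0->16, 1->3, 2->4, 3->8, 4->19 | applicable
match: 0->16, 1->3, 2->4, 3->8, 4->23 | applicable
match: 0->16, 1->3, 2->8, 3->4, 4->19 | applicable
match: 0->16, 1->3, 2->8, 3->4, 4->23 | applicable
count: 4
applicable_count: 4


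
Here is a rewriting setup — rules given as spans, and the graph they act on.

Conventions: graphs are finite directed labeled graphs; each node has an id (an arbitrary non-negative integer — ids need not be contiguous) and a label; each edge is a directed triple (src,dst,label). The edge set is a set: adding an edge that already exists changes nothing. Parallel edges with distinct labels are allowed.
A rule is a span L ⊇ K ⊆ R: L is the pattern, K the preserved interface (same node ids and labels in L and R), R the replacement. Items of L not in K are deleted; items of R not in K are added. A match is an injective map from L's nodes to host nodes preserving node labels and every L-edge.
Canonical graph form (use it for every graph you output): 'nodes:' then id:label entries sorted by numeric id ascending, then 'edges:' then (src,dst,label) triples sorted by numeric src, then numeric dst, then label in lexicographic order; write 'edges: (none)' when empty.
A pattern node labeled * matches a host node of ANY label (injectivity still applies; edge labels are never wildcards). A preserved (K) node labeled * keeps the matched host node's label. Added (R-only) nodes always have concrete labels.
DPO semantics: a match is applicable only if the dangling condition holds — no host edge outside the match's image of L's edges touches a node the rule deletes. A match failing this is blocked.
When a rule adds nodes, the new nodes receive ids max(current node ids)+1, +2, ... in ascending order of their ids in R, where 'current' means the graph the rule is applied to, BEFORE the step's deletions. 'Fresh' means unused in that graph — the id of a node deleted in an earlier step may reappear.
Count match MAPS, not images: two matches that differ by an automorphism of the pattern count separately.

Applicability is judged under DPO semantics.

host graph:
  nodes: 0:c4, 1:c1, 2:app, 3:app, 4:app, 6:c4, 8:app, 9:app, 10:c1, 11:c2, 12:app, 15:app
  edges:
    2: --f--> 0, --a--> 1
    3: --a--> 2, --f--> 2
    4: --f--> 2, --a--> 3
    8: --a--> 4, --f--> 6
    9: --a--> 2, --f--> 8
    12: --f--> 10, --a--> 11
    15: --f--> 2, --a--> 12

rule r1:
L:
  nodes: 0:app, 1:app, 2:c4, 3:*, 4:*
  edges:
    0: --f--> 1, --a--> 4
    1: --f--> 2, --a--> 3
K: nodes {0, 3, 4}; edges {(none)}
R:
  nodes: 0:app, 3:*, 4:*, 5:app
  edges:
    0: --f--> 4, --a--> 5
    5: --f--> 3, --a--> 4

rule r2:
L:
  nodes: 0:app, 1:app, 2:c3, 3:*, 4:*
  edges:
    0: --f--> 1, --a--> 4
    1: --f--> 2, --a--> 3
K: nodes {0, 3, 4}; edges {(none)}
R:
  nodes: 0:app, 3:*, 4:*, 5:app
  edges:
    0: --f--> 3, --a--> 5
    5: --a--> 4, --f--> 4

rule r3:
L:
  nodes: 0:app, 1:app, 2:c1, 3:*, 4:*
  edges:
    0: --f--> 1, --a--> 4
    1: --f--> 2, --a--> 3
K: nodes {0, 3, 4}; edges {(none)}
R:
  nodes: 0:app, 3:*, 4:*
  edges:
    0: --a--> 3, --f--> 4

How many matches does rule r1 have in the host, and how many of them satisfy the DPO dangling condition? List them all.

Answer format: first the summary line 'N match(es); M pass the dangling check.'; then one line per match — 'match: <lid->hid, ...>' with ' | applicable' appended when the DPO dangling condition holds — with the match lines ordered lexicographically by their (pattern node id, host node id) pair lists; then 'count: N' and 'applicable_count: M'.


3 match(es); 1 pass the dangling check.
match: 0->4, 1->2, 2->0, 3->1, 4->3
match: 0->9, 1->8, 2->6, 3->4, 4->2 | applicable
match: 0->15, 1->2, 2->0, 3->1, 4->12
count: 3
applicable_count: 1


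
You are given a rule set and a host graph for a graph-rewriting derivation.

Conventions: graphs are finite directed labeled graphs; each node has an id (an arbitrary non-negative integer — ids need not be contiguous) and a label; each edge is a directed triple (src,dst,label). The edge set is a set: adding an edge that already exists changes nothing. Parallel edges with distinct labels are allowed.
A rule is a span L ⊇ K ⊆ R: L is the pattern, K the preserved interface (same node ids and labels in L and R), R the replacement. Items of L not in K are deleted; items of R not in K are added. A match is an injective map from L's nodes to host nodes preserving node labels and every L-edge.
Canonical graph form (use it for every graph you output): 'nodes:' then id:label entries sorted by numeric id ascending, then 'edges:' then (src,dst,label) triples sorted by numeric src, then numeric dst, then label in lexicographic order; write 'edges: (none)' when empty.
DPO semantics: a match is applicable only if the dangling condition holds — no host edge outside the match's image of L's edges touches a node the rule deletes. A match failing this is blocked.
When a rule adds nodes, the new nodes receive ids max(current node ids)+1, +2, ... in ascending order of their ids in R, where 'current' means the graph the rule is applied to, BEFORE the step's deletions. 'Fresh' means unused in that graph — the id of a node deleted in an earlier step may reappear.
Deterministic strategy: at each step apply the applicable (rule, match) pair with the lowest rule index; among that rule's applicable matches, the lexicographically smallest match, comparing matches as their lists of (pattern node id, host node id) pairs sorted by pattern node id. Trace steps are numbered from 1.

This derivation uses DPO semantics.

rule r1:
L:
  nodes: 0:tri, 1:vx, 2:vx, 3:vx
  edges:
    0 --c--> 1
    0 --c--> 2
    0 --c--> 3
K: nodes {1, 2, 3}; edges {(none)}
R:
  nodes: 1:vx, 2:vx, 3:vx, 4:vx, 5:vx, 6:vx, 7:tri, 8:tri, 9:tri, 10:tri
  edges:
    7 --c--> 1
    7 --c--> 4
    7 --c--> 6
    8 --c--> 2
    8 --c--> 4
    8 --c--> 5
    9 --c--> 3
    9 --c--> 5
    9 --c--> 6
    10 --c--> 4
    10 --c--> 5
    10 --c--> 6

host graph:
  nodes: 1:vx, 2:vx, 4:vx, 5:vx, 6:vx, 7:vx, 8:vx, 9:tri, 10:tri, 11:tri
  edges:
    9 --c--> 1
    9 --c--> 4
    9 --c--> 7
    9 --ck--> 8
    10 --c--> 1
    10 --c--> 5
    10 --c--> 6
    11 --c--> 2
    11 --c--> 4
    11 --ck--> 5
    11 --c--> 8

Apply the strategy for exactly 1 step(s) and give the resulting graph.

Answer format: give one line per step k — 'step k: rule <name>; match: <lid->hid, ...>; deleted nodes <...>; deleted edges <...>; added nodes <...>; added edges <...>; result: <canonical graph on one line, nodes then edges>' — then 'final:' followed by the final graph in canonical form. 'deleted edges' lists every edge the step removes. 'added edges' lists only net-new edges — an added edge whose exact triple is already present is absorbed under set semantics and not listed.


step 1: rule r1; match: 0->10, 1->1, 2->5, 3->6; deleted nodes 10; deleted edges (10,1,c); (10,5,c); (10,6,c); added nodes 12, 13, 14, 15, 16, 17, 18; added edges (15,1,c); (15,12,c); (15,14,c); (16,5,c); (16,12,c); (16,13,c); (17,6,c); (17,13,c); (17,14,c); (18,12,c); (18,13,c); (18,14,c); result: nodes: 1:vx, 2:vx, 4:vx, 5:vx, 6:vx, 7:vx, 8:vx, 9:tri, 11:tri, 12:vx, 13:vx, 14:vx, 15:tri, 16:tri, 17:tri, 18:tri edges: (9,1,c); (9,4,c); (9,7,c); (9,8,ck); (11,2,c); (11,4,c); (11,5,ck); (11,8,c); (15,1,c); (15,12,c); (15,14,c); (16,5,c); (16,12,c); (16,13,c); (17,6,c); (17,13,c); (17,14,c); (18,12,c); (18,13,c); (18,14,c)
final:
nodes: 1:vx, 2:vx, 4:vx, 5:vx, 6:vx, 7:vx, 8:vx, 9:tri, 11:tri, 12:vx, 13:vx, 14:vx, 15:tri, 16:tri, 17:tri, 18:tri
edges: (9,1,c); (9,4,c); (9,7,c); (9,8,ck); (11,2,c); (11,4,c); (11,5,ck); (11,8,c); (15,1,c); (15,12,c); (15,14,c); (16,5,c); (16,12,c); (16,13,c); (17,6,c); (17,13,c); (17,14,c); (18,12,c); (18,13,c); (18,14,c)


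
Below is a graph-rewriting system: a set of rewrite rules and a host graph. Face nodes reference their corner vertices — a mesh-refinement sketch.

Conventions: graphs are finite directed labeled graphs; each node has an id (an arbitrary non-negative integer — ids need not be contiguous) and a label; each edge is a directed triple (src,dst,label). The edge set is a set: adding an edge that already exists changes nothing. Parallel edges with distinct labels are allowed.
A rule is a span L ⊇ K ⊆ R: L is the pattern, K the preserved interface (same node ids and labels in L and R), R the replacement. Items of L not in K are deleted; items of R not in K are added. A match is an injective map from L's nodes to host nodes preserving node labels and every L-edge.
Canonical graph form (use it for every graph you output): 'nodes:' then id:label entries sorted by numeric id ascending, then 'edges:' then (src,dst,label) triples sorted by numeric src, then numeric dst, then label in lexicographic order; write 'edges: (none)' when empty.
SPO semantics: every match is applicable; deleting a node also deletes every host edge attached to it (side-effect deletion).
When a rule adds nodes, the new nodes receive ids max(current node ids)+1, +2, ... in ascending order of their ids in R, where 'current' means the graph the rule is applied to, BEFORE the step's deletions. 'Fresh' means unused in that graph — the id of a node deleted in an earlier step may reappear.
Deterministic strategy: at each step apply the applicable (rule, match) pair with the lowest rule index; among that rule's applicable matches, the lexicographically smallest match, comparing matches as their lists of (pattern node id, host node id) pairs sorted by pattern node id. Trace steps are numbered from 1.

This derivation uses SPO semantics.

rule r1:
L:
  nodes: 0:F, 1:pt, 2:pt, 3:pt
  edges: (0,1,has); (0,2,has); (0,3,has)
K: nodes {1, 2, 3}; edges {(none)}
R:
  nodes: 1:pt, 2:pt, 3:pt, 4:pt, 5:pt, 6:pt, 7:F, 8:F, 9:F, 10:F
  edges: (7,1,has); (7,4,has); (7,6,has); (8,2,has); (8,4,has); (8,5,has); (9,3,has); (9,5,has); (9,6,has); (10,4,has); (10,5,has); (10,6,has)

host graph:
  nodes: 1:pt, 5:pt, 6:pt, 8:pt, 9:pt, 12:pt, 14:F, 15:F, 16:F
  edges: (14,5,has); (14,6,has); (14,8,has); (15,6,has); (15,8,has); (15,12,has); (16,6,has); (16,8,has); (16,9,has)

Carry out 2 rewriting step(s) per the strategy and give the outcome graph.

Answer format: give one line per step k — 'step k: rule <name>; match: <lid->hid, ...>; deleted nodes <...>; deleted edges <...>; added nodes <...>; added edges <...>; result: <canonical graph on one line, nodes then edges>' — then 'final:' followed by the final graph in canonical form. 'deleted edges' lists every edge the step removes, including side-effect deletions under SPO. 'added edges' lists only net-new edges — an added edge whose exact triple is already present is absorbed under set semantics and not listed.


step 1: rule r1; match: 0->14, 1->5, 2->6, 3->8; deleted nodes 14; deleted edges (14,5,has); (14,6,has); (14,8,has); added nodes 17, 18, 19, 20, 21, 22, 23; added edges (20,5,has); (20,17,has); (20,19,has); (21,6,has); (21,17,has); (21,18,has); (22,8,has); (22,18,has); (22,19,has); (23,17,has); (23,18,has); (23,19,has); result: nodes: 1:pt, 5:pt, 6:pt, 8:pt, 9:pt, 12:pt, 15:F, 16:F, 17:pt, 18:pt, 19:pt, 20:F, 21:F, 22:F, 23:F edges: (15,6,has); (15,8,has); (15,12,has); (16,6,has); (16,8,has); (16,9,has); (20,5,has); (20,17,has); (20,19,has); (21,6,has); (21,17,has); (21,18,has); (22,8,has); (22,18,has); (22,19,has); (23,17,has); (23,18,has); (23,19,has)
step 2: rule r1; match: 0->15, 1->6, 2->8, 3->12; deleted nodes 15; deleted edges (15,6,has); (15,8,has); (15,12,has); added nodes 24, 25, 26, 27, 28, 29, 30; added edges (27,6,has); (27,24,has); (27,26,has); (28,8,has); (28,24,has); (28,25,has); (29,12,has); (29,25,has); (29,26,has); (30,24,has); (30,25,has); (30,26,has); result: nodes: 1:pt, 5:pt, 6:pt, 8:pt, 9:pt, 12:pt, 16:F, 17:pt, 18:pt, 19:pt, 20:F, 21:F, 22:F, 23:F, 24:pt, 25:pt, 26:pt, 27:F, 28:F, 29:F, 30:F edges: (16,6,has); (16,8,has); (16,9,has); (20,5,has); (20,17,has); (20,19,has); (21,6,has); (21,17,has); (21,18,has); (22,8,has); (22,18,has); (22,19,has); (23,17,has); (23,18,has); (23,19,has); (27,6,has); (27,24,has); (27,26,has); (28,8,has); (28,24,has); (28,25,has); (29,12,has); (29,25,has); (29,26,has); (30,24,has); (30,25,has); (30,26,has)
final:
nodes: 1:pt, 5:pt, 6:pt, 8:pt, 9:pt, 12:pt, 16:F, 17:pt, 18:pt, 19:pt, 20:F, 21:F, 22:F, 23:F, 24:pt, 25:pt, 26:pt, 27:F, 28:F, 29:F, 30:F
edges: (16,6,has); (16,8,has); (16,9,has); (20,5,has); (20,17,has); (20,19,has); (21,6,has); (21,17,has); (21,18,has); (22,8,has); (22,18,has); (22,19,has); (23,17,has); (23,18,has); (23,19,has); (27,6,has); (27,24,has); (27,26,has); (28,8,has); (28,24,has); (28,25,has); (29,12,has); (29,25,has); (29,26,has); (30,24,has); (30,25,has); (30,26,has)


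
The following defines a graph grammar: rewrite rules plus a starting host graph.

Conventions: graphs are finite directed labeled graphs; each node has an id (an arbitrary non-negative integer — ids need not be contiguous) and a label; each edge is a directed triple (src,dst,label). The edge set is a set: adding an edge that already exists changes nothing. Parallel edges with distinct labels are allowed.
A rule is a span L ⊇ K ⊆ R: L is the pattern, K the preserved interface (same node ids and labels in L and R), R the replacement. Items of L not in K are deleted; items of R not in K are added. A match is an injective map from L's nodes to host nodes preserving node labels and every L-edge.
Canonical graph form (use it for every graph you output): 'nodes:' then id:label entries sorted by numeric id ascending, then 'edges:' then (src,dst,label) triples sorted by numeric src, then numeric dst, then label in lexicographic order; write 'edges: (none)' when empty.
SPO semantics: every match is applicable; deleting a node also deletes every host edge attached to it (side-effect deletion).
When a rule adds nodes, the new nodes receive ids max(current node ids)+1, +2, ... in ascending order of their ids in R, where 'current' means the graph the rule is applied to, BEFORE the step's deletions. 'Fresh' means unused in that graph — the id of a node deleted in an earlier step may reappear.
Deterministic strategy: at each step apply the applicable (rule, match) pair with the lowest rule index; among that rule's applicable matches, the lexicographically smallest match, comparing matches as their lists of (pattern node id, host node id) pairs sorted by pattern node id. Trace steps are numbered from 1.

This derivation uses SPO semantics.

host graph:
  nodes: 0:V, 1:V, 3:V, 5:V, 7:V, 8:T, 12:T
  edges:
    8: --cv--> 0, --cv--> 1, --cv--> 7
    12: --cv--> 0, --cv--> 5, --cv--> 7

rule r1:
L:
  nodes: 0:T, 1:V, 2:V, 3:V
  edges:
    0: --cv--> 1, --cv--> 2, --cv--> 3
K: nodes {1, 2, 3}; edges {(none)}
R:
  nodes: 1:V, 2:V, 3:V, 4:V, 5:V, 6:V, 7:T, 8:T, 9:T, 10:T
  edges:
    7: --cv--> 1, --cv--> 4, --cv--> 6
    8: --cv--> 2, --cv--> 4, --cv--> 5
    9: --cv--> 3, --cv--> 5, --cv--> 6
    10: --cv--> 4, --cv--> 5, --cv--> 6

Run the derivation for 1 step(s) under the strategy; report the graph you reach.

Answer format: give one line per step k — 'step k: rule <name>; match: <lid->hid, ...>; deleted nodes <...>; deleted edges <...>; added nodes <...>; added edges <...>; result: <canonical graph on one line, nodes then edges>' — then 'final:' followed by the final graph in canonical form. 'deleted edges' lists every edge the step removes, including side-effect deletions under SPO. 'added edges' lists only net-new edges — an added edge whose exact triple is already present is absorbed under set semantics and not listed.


step 1: rule r1; match: 0->8, 1->0, 2->1, 3->7; deleted nodes 8; deleted edges (8,0,cv); (8,1,cv); (8,7,cv); added nodes 13, 14, 15, 16, 17, 18, 19; added edges (16,0,cv); (16,13,cv); (16,15,cv); (17,1,cv); (17,13,cv); (17,14,cv); (18,7,cv); (18,14,cv); (18,15,cv); (19,13,cv); (19,14,cv); (19,15,cv); result: nodes: 0:V, 1:V, 3:V, 5:V, 7:V, 12:T, 13:V, 14:V, 15:V, 16:T, 17:T, 18:T, 19:T edges: (12,0,cv); (12,5,cv); (12,7,cv); (16,0,cv); (16,13,cv); (16,15,cv); (17,1,cv); (17,13,cv); (17,14,cv); (18,7,cv); (18,14,cv); (18,15,cv); (19,13,cv); (19,14,cv); (19,15,cv)
final:
nodes: 0:V, 1:V, 3:V, 5:V, 7:V, 12:T, 13:V, 14:V, 15:V, 16:T, 17:T, 18:T, 19:T
edges: (12,0,cv); (12,5,cv); (12,7,cv); (16,0,cv); (16,13,cv); (16,15,cv); (17,1,cv); (17,13,cv); (17,14,cv); (18,7,cv); (18,14,cv); (18,15,cv); (19,13,cv); (19,14,cv); (19,15,cv)


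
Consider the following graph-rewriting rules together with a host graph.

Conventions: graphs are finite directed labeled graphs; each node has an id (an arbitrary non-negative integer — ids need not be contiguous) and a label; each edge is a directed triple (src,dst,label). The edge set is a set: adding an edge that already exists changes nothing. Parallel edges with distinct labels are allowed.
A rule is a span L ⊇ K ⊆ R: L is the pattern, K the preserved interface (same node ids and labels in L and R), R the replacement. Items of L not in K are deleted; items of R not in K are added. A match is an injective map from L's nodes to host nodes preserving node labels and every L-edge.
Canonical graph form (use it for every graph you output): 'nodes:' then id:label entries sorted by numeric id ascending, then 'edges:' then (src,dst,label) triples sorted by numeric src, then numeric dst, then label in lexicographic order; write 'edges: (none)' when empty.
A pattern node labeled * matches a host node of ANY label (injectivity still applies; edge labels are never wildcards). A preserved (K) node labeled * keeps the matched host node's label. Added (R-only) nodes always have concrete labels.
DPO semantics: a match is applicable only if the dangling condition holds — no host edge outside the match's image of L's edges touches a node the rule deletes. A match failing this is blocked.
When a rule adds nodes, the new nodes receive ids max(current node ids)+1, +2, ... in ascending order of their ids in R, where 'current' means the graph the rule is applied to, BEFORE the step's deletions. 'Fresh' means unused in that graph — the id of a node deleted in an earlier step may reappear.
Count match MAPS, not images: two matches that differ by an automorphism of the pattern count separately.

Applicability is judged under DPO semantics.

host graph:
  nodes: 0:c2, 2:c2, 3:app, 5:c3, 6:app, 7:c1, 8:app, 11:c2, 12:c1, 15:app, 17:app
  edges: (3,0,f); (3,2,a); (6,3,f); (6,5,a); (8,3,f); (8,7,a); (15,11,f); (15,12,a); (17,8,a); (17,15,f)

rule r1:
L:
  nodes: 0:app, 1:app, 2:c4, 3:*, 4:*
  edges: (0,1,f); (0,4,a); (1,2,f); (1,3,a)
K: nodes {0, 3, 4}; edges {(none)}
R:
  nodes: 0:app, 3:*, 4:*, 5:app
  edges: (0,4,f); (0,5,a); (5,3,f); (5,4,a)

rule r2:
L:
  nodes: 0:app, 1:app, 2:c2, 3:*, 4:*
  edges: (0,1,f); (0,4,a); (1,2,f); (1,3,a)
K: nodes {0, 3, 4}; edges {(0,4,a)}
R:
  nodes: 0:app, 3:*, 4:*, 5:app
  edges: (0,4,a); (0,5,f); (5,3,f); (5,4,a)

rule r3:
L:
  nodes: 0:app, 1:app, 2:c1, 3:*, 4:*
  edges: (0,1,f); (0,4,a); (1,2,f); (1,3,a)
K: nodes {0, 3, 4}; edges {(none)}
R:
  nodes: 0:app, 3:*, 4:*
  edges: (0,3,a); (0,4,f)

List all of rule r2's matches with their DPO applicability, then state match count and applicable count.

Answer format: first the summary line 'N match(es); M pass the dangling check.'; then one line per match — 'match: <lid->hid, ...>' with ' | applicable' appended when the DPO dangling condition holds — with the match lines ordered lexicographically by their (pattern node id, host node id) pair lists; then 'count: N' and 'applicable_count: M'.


3 match(es); 1 pass the dangling check.
match: 0->6, 1->3, 2->0, 3->2, 4->5
match: 0->8, 1->3, 2->0, 3->2, 4->7
match: 0->17, 1->15, 2->11, 3->12, 4->8 | applicable
count: 3
applicable_count: 1


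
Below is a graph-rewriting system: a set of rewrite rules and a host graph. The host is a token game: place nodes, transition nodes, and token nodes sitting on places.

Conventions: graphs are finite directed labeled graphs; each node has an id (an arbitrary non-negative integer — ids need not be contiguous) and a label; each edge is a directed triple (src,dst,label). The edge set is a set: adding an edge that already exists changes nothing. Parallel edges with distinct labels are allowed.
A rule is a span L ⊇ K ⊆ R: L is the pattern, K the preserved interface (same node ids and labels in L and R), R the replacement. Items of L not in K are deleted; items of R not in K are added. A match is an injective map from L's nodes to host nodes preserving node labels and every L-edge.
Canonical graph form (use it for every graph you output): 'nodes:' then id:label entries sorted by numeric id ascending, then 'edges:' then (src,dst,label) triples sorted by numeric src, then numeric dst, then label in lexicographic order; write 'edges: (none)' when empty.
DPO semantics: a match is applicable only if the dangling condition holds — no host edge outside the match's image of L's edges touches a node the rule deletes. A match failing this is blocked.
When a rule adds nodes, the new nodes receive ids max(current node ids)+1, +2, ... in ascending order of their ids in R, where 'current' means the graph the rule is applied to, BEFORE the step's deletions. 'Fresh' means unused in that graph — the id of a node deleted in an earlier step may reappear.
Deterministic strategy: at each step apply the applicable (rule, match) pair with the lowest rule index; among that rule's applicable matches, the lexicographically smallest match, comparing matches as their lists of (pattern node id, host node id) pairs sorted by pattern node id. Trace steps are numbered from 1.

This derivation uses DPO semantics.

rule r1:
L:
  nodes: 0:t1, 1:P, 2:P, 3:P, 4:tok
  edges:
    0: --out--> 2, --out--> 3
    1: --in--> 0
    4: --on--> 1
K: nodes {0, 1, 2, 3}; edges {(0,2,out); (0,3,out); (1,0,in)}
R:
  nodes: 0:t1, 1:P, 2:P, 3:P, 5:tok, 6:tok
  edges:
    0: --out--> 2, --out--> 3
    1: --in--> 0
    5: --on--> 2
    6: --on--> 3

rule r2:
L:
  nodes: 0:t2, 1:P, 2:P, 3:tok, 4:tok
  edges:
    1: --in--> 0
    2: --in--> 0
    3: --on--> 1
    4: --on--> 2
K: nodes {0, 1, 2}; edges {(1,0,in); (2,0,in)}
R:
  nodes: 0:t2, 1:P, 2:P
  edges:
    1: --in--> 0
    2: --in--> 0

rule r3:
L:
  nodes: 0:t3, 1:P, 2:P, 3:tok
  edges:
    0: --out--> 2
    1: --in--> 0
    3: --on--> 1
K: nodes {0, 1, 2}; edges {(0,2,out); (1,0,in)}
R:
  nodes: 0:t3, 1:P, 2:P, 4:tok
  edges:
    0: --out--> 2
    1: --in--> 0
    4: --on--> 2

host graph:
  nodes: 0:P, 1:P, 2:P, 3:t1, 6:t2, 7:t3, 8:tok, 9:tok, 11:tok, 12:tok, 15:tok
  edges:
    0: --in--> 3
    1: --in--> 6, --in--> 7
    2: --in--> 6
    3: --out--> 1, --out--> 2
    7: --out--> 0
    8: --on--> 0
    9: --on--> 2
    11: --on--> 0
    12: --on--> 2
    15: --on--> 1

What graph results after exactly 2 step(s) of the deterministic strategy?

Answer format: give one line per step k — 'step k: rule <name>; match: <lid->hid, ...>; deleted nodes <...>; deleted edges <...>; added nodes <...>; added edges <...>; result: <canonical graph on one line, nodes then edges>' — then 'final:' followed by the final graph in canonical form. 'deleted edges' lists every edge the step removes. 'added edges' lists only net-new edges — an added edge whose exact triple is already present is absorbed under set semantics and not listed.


step 1: rule r1; match: 0->3, 1->0, 2->1, 3->2, 4->8; deleted nodes 8; deleted edges (8,0,on); added nodes 16, 17; added edges (16,1,on); (17,2,on); result: nodes: 0:P, 1:P, 2:P, 3:t1, 6:t2, 7:t3, 9:tok, 11:tok, 12:tok, 15:tok, 16:tok, 17:tok edges: (0,3,in); (1,6,in); (1,7,in); (2,6,in); (3,1,out); (3,2,out); (7,0,out); (9,2,on); (11,0,on); (12,2,on); (15,1,on); (16,1,on); (17,2,on)
step 2: rule r1; match: 0->3, 1->0, 2->1, 3->2, 4->11; deleted nodes 11; deleted edges (11,0,on); added nodes 18, 19; added edges (18,1,on); (19,2,on); result: nodes: 0:P, 1:P, 2:P, 3:t1, 6:t2, 7:t3, 9:tok, 12:tok, 15:tok, 16:tok, 17:tok, 18:tok, 19:tok edges: (0,3,in); (1,6,in); (1,7,in); (2,6,in); (3,1,out); (3,2,out); (7,0,out); (9,2,on); (12,2,on); (15,1,on); (16,1,on); (17,2,on); (18,1,on); (19,2,on)
final:
nodes: 0:P, 1:P, 2:P, 3:t1, 6:t2, 7:t3, 9:tok, 12:tok, 15:tok, 16:tok, 17:tok, 18:tok, 19:tok
edges: (0,3,in); (1,6,in); (1,7,in); (2,6,in); (3,1,out); (3,2,out); (7,0,out); (9,2,on); (12,2,on); (15,1,on); (16,1,on); (17,2,on); (18,1,on); (19,2,on)


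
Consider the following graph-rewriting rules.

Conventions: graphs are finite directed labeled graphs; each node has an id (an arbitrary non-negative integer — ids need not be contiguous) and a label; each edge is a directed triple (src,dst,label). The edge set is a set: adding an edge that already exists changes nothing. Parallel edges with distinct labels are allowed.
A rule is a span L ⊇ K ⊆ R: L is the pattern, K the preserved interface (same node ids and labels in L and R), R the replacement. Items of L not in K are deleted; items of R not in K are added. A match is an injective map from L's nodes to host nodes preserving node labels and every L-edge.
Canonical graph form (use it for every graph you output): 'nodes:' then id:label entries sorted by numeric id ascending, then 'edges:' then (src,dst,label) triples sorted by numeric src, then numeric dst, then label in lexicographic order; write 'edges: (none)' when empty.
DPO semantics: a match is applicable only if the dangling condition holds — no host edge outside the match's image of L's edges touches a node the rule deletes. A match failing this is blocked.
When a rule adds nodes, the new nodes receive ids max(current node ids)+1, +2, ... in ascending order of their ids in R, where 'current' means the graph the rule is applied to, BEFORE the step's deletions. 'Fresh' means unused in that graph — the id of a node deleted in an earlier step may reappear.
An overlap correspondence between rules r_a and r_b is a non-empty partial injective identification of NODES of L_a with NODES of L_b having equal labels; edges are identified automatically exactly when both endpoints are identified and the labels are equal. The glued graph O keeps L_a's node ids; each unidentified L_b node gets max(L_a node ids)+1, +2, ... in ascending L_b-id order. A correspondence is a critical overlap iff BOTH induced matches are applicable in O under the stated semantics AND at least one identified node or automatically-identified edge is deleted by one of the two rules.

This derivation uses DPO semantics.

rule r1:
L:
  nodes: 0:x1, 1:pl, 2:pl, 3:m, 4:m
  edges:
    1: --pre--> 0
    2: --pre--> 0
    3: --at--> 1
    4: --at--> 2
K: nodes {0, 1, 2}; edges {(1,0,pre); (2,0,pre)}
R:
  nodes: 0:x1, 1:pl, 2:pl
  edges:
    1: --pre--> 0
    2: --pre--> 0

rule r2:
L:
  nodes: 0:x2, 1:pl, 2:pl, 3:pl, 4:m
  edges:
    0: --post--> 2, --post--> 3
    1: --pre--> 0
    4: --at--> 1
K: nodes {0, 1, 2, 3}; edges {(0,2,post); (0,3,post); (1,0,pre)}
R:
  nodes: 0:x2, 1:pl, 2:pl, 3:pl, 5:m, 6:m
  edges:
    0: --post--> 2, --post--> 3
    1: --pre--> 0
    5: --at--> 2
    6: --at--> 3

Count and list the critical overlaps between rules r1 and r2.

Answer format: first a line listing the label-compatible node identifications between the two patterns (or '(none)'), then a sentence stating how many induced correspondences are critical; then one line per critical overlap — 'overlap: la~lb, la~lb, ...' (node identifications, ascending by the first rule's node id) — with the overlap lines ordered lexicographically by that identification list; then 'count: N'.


label-compatible node identifications between L(r1) and L(r2): 1~1, 1~2, 1~3, 2~1, 2~2, 2~3, 3~4, 4~4
6 of the induced correspondences are critical overlaps of r1 and r2.
overlap: 1~1, 2~2, 3~4
overlap: 1~1, 2~3, 3~4
overlap: 1~1, 3~4
overlap: 1~2, 2~1, 4~4
overlap: 1~3, 2~1, 4~4
overlap: 2~1, 4~4
count: 6
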